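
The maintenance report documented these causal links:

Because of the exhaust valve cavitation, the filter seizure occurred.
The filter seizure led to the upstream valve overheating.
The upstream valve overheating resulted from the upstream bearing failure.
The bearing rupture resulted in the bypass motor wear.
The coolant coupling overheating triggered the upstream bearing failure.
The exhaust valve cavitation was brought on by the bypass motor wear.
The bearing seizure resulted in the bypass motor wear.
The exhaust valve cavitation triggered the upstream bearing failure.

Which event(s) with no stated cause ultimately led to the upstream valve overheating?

the bearing rupture, the bearing seizure, the coolant coupling overheating

Tracing upstream from the upstream valve overheating: the upstream valve overheating ← the filter seizure ← the exhaust valve cavitation ← the bypass motor wear ← the bearing rupture.
A separate upstream branch: the upstream valve overheating ← the upstream bearing failure ← the coolant coupling overheating.
A separate upstream branch: the upstream valve overheating ← the filter seizure ← the exhaust valve cavitation ← the bypass motor wear ← the bearing seizure.
Each of those chain origins has no stated cause.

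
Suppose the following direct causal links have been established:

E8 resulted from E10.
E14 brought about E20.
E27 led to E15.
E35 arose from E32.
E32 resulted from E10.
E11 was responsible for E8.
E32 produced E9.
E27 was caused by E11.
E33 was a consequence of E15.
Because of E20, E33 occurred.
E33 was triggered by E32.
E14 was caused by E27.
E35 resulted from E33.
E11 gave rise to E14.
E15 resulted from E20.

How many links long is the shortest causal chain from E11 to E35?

4

Shortest chain: E11 → E27 → E15 → E33 → E35.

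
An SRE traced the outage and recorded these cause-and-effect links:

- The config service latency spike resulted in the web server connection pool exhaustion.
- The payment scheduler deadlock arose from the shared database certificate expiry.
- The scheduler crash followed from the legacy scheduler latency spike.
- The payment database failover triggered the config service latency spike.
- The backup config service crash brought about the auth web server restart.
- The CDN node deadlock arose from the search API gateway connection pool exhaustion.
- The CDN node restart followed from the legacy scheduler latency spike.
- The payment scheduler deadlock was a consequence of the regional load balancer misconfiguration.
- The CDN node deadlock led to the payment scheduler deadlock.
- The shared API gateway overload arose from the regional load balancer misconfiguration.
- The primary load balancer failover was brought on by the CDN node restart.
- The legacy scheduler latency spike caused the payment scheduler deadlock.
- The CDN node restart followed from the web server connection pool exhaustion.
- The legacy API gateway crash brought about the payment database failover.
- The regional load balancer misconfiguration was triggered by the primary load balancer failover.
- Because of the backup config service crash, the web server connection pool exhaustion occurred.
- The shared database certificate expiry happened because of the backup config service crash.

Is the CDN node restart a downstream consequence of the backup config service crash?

Yes

There is a causal chain: the backup config service crash → the web server connection pool exhaustion → the CDN node restart.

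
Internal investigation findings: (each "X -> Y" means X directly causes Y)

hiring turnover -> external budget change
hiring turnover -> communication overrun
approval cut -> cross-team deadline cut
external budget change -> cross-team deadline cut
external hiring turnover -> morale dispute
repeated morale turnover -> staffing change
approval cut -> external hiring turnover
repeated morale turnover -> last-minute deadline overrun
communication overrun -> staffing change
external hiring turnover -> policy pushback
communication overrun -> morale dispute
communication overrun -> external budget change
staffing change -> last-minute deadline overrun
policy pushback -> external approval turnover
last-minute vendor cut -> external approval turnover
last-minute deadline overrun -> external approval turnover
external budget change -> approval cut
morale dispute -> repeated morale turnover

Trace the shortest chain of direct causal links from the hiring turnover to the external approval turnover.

the hiring turnover → the communication overrun → the staffing change → the last-minute deadline overrun → the external approval turnover

the hiring turnover → the communication overrun
the communication overrun → the staffing change
the staffing change → the last-minute deadline overrun
the last-minute deadline overrun → the external approval turnover
Length: 4 steps.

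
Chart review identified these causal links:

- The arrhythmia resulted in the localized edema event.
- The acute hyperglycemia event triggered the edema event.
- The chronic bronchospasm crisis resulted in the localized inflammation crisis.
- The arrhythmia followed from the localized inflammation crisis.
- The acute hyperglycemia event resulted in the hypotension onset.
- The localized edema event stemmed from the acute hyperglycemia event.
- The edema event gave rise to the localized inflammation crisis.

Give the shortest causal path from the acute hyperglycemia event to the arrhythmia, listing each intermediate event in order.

the acute hyperglycemia event → the edema event
the edema event → the localized inflammation crisis
the localized inflammation crisis → the arrhythmia
Length: 3 steps.

the acute hyperglycemia event → the edema event → the localized inflammation crisis → the arrhythmia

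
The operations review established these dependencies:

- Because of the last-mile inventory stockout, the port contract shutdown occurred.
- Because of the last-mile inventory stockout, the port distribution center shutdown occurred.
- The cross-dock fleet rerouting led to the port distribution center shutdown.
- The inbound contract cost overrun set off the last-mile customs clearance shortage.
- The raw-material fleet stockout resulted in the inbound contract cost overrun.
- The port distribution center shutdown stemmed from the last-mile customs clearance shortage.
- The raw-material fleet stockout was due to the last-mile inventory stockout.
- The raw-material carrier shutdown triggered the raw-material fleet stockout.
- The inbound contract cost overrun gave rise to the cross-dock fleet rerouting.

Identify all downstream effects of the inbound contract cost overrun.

Direct effects: the last-mile customs clearance shortage, the cross-dock fleet rerouting.
2 steps out: the port distribution center shutdown.
Not reachable from it: the last-mile inventory stockout, the port contract shutdown, the raw-material fleet stockout, the raw-material carrier shutdown.

the cross-dock fleet rerouting, the last-mile customs clearance shortage, the port distribution center shutdown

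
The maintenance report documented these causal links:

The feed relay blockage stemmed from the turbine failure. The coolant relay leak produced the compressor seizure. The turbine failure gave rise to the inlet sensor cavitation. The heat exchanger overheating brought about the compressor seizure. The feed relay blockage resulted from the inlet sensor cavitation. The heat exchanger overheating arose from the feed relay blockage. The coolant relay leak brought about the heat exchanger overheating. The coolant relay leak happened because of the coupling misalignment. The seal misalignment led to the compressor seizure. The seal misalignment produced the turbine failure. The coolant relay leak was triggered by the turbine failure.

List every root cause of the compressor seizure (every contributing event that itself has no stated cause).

Tracing upstream from the compressor seizure: the compressor seizure ← the seal misalignment.
A separate upstream branch: the compressor seizure ← the coolant relay leak ← the coupling misalignment.
Each of those chain origins has no stated cause.

the coupling misalignment, the seal misalignment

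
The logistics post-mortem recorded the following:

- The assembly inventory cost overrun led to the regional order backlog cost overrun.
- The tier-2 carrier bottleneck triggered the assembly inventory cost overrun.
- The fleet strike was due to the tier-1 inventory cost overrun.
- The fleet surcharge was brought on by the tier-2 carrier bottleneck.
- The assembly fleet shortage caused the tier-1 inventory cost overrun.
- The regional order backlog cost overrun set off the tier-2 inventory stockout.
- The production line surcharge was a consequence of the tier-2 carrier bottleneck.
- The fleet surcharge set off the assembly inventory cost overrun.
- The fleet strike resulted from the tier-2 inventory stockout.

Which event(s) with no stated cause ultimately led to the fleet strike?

the assembly fleet shortage, the tier-2 carrier bottleneck

Tracing upstream from the fleet strike: the fleet strike ← the tier-1 inventory cost overrun ← the assembly fleet shortage.
A separate upstream branch: the fleet strike ← the tier-2 inventory stockout ← the regional order backlog cost overrun ← the assembly inventory cost overrun ← the tier-2 carrier bottleneck.
Each of those chain origins has no stated cause.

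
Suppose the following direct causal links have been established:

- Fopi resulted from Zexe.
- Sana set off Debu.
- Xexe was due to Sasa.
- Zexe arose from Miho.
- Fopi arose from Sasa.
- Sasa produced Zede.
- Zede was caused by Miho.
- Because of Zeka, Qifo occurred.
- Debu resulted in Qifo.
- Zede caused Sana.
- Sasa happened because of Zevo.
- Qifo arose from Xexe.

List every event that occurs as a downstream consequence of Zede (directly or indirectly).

Debu, Qifo, Sana

Direct effects: Sana.
2 steps out: Debu.
3 steps out: Qifo.
Not reachable from it: Miho, Zexe, Zevo, Sasa, Fopi, Xexe, Zeka.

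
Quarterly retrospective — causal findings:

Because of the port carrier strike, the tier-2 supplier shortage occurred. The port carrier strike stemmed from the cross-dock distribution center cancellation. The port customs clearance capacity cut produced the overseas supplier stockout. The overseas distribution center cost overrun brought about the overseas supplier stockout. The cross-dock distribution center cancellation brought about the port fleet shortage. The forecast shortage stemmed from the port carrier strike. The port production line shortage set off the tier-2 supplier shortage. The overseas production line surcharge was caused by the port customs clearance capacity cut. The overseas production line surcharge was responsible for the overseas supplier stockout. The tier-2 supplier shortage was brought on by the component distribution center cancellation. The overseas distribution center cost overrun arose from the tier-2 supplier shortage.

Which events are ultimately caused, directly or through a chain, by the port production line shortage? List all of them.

Direct effects: the tier-2 supplier shortage.
2 steps out: the overseas distribution center cost overrun.
3 steps out: the overseas supplier stockout.
Not reachable from it: the cross-dock distribution center cancellation, the port fleet shortage, the port carrier strike, the forecast shortage, the port customs clearance capacity cut, the overseas production line surcharge, the component distribution center cancellation.

the overseas distribution center cost overrun, the overseas supplier stockout, the tier-2 supplier shortage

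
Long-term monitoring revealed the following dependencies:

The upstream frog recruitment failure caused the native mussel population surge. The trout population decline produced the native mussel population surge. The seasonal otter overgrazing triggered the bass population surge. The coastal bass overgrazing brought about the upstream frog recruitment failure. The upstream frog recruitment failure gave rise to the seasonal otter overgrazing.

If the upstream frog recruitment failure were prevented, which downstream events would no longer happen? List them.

Downstream of the upstream frog recruitment failure: the seasonal otter overgrazing, the bass population surge, the native mussel population surge.
Of those, still caused via another path: the native mussel population surge.
The remainder have no surviving cause.

the bass population surge, the seasonal otter overgrazing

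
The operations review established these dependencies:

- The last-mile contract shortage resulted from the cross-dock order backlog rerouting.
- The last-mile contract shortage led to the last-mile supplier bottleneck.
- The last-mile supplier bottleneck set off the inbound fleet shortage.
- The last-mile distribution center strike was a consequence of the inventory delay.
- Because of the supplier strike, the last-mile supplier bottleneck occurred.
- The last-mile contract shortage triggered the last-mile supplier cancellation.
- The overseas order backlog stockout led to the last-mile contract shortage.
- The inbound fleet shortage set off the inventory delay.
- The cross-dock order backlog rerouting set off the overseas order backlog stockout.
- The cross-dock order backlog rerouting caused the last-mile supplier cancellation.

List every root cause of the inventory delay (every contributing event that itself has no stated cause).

the cross-dock order backlog rerouting, the supplier strike

Tracing upstream from the inventory delay: the inventory delay ← the inbound fleet shortage ← the last-mile supplier bottleneck ← the last-mile contract shortage ← the cross-dock order backlog rerouting.
A separate upstream branch: the inventory delay ← the inbound fleet shortage ← the last-mile supplier bottleneck ← the supplier strike.
Each of those chain origins has no stated cause.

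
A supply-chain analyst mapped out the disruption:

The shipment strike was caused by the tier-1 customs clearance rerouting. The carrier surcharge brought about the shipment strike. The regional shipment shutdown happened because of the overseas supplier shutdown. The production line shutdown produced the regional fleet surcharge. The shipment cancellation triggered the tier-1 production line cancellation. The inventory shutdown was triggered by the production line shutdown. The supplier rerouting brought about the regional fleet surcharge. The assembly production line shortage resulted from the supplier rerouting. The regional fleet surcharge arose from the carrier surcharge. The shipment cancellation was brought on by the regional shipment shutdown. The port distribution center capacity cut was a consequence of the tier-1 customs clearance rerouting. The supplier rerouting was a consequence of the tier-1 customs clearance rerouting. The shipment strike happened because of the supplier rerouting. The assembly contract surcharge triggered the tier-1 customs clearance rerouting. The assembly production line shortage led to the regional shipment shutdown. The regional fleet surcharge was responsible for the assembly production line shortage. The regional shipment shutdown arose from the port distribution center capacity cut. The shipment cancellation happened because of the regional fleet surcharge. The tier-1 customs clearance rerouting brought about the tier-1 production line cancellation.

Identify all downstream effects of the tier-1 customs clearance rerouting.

the assembly production line shortage, the port distribution center capacity cut, the regional fleet surcharge, the regional shipment shutdown, the shipment cancellation, the shipment strike, the supplier rerouting, the tier-1 production line cancellation

Direct effects: the supplier rerouting, the shipment strike, the port distribution center capacity cut, the tier-1 production line cancellation.
2 steps out: the regional fleet surcharge, the assembly production line shortage, the regional shipment shutdown.
3 steps out: the shipment cancellation.
Not reachable from it: the overseas supplier shutdown, the production line shutdown, the inventory shutdown, the assembly contract surcharge, the carrier surcharge.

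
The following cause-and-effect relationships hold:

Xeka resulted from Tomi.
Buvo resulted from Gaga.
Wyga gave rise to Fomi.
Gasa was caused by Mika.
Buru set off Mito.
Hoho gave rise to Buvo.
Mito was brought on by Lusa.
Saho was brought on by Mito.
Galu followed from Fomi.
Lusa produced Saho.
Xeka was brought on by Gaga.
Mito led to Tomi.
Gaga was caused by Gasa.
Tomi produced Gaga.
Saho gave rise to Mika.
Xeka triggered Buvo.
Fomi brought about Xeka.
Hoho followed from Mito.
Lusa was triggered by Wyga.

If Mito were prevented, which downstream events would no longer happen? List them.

Hoho, Tomi

Downstream of Mito: Saho, Mika, Tomi, Gasa, Gaga, Hoho, Xeka, Buvo.
Of those, still caused via another path: Saho, Mika, Gasa, Gaga, Xeka, Buvo.
The remainder have no surviving cause.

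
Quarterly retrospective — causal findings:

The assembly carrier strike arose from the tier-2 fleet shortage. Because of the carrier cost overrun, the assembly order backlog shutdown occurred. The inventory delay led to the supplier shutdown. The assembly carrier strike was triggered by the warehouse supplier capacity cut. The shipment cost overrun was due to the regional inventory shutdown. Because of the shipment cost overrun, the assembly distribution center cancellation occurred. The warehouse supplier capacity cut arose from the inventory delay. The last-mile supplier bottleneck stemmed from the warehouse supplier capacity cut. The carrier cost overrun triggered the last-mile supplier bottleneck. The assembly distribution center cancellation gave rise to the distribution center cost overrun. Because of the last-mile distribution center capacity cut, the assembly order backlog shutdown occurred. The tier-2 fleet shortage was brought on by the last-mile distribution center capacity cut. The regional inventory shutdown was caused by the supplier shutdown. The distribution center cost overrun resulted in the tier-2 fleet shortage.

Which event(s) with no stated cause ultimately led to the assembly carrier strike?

the inventory delay, the last-mile distribution center capacity cut

Tracing upstream from the assembly carrier strike: the assembly carrier strike ← the tier-2 fleet shortage ← the last-mile distribution center capacity cut.
A separate upstream branch: the assembly carrier strike ← the warehouse supplier capacity cut ← the inventory delay.
Each of those chain origins has no stated cause.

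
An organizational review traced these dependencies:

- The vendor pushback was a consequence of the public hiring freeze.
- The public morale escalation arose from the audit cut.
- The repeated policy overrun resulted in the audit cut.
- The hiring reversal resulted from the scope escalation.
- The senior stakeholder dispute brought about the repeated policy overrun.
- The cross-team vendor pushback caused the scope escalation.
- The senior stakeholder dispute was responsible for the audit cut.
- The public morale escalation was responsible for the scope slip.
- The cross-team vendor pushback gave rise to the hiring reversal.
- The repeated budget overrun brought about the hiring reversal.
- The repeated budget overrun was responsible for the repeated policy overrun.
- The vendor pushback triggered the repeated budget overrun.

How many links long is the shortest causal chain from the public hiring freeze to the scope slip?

Shortest chain: the public hiring freeze → the vendor pushback → the repeated budget overrun → the repeated policy overrun → the audit cut → the public morale escalation → the scope slip.

6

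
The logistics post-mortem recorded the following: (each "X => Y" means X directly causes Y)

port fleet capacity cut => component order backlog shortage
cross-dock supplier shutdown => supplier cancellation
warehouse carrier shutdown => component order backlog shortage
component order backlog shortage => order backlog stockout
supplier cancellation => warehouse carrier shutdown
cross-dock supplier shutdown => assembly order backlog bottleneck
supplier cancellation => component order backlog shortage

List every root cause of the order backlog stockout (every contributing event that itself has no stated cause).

the cross-dock supplier shutdown, the port fleet capacity cut

Tracing upstream from the order backlog stockout: the order backlog stockout ← the component order backlog shortage ← the supplier cancellation ← the cross-dock supplier shutdown.
A separate upstream branch: the order backlog stockout ← the component order backlog shortage ← the port fleet capacity cut.
Each of those chain origins has no stated cause.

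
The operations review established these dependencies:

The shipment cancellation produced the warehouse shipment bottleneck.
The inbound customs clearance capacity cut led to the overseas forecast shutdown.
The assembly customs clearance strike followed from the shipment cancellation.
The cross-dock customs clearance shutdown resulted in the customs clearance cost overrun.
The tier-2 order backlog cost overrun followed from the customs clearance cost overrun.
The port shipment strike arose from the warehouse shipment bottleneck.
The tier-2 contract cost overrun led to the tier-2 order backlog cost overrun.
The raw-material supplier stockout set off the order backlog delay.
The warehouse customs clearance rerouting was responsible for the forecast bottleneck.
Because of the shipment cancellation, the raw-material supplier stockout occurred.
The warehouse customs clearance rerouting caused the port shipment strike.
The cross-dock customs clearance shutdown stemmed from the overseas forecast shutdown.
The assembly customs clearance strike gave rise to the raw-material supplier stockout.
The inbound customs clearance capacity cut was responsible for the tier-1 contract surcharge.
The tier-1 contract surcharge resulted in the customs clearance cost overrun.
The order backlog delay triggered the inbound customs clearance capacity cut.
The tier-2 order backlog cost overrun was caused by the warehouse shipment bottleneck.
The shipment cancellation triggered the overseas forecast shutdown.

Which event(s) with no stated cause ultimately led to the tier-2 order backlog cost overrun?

Tracing upstream from the tier-2 order backlog cost overrun: the tier-2 order backlog cost overrun ← the warehouse shipment bottleneck ← the shipment cancellation.
A separate upstream branch: the tier-2 order backlog cost overrun ← the tier-2 contract cost overrun.
Each of those chain origins has no stated cause.

the shipment cancellation, the tier-2 contract cost overrun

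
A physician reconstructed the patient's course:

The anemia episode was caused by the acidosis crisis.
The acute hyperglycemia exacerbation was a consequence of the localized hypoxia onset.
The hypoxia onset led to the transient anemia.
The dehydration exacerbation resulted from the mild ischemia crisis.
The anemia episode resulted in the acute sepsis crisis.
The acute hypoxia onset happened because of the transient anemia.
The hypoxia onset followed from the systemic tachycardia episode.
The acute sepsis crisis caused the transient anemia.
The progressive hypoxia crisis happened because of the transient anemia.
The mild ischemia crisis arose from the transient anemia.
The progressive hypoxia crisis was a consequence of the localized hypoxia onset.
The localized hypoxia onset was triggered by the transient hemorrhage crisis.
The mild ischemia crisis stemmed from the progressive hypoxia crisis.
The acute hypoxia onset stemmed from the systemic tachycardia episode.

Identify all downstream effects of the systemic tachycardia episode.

the acute hypoxia onset, the dehydration exacerbation, the hypoxia onset, the mild ischemia crisis, the progressive hypoxia crisis, the transient anemia

Direct effects: the hypoxia onset, the acute hypoxia onset.
2 steps out: the transient anemia.
3 steps out: the progressive hypoxia crisis, the mild ischemia crisis.
4 steps out: the dehydration exacerbation.
Not reachable from it: the transient hemorrhage crisis, the acidosis crisis, the anemia episode, the acute sepsis crisis, the localized hypoxia onset, the acute hyperglycemia exacerbation.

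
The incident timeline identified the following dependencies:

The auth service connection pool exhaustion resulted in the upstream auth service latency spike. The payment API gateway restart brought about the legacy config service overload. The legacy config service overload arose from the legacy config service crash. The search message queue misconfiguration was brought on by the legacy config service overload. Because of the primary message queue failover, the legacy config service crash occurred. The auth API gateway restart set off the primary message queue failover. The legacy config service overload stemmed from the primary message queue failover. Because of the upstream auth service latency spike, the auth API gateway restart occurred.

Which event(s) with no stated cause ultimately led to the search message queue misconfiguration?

Tracing upstream from the search message queue misconfiguration: the search message queue misconfiguration ← the legacy config service overload ← the primary message queue failover ← the auth API gateway restart ← the upstream auth service latency spike ← the auth service connection pool exhaustion.
A separate upstream branch: the search message queue misconfiguration ← the legacy config service overload ← the payment API gateway restart.
Each of those chain origins has no stated cause.

the auth service connection pool exhaustion, the payment API gateway restart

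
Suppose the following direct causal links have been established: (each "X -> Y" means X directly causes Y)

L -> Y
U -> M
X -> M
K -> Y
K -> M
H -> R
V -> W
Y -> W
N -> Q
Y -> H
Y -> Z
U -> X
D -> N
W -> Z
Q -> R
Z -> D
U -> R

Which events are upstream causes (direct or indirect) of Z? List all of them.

Immediate causes of Z: Y, W.
Further upstream: V, K, L.

K, L, V, W, Y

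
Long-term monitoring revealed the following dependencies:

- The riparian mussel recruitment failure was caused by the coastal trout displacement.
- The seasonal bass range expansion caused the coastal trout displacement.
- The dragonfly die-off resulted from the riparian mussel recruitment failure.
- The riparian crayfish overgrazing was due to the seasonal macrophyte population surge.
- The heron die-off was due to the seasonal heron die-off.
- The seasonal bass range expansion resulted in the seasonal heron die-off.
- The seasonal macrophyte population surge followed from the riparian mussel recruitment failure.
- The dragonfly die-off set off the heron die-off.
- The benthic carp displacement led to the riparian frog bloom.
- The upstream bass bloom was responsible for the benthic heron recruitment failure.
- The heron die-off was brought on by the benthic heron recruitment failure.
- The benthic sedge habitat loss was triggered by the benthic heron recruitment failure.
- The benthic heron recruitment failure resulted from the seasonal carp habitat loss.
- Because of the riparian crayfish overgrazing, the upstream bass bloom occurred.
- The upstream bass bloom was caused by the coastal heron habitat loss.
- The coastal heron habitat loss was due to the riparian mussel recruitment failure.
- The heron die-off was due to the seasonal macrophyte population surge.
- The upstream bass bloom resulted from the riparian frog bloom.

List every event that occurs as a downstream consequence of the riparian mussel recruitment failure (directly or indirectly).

the benthic heron recruitment failure, the benthic sedge habitat loss, the coastal heron habitat loss, the dragonfly die-off, the heron die-off, the riparian crayfish overgrazing, the seasonal macrophyte population surge, the upstream bass bloom

Direct effects: the seasonal macrophyte population surge, the coastal heron habitat loss, the dragonfly die-off.
2 steps out: the riparian crayfish overgrazing, the upstream bass bloom, the heron die-off.
3 steps out: the benthic heron recruitment failure.
4 steps out: the benthic sedge habitat loss.
Not reachable from it: the seasonal carp habitat loss, the benthic carp displacement, the seasonal bass range expansion, the seasonal heron die-off, the coastal trout displacement, the riparian frog bloom.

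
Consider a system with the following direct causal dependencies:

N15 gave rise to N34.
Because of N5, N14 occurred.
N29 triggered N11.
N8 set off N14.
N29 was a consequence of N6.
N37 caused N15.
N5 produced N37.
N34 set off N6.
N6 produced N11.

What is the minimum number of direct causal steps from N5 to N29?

Shortest chain: N5 → N37 → N15 → N34 → N6 → N29.

5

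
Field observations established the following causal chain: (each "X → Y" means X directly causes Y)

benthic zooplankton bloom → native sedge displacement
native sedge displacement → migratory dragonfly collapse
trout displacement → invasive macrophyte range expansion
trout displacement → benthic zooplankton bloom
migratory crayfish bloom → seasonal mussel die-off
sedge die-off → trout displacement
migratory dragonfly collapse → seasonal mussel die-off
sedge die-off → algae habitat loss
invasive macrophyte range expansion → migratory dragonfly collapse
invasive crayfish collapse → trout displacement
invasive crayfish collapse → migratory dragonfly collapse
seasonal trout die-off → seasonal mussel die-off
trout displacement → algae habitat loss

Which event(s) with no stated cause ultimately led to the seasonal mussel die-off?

Tracing upstream from the seasonal mussel die-off: the seasonal mussel die-off ← the migratory dragonfly collapse ← the invasive crayfish collapse.
A separate upstream branch: the seasonal mussel die-off ← the migratory dragonfly collapse ← the invasive macrophyte range expansion ← the trout displacement ← the sedge die-off.
A separate upstream branch: the seasonal mussel die-off ← the seasonal trout die-off.
A separate upstream branch: the seasonal mussel die-off ← the migratory crayfish bloom.
Each of those chain origins has no stated cause.

the invasive crayfish collapse, the migratory crayfish bloom, the seasonal trout die-off, the sedge die-off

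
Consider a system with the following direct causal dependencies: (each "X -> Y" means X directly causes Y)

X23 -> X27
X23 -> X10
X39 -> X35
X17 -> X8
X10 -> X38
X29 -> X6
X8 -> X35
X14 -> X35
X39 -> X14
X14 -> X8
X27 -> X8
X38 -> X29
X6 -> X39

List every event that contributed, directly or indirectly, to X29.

X10, X23, X38

Immediate cause of X29: X38.
Further upstream: X23, X10.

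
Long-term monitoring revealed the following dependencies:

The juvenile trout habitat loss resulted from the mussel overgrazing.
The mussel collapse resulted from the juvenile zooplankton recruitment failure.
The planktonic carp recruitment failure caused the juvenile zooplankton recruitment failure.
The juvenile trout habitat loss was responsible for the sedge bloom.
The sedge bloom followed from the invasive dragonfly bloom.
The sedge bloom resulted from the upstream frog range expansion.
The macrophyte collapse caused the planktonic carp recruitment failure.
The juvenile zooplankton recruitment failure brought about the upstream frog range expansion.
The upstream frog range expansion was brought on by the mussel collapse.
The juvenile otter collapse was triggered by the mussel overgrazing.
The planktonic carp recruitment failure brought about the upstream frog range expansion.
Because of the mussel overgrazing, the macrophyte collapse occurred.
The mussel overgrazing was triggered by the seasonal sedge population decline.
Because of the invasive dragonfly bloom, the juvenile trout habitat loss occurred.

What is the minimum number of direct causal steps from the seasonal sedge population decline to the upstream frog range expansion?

4

Shortest chain: the seasonal sedge population decline → the mussel overgrazing → the macrophyte collapse → the planktonic carp recruitment failure → the upstream frog range expansion.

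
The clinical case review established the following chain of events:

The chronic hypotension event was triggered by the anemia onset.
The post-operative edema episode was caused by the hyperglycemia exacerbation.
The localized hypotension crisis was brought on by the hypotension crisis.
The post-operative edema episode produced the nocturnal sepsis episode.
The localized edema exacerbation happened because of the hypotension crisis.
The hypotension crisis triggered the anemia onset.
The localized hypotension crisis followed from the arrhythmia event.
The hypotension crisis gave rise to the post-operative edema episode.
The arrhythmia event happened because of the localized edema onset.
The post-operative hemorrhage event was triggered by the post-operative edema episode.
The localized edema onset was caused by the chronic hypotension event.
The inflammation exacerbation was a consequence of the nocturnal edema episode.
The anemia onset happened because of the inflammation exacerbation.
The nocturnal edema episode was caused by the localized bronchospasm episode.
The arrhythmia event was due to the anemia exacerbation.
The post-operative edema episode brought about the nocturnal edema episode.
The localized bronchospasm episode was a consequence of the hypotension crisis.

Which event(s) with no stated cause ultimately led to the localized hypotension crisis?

Tracing upstream from the localized hypotension crisis: the localized hypotension crisis ← the hypotension crisis.
A separate upstream branch: the localized hypotension crisis ← the arrhythmia event ← the localized edema onset ← the chronic hypotension event ← the anemia onset ← the inflammation exacerbation ← the nocturnal edema episode ← the post-operative edema episode ← the hyperglycemia exacerbation.
A separate upstream branch: the localized hypotension crisis ← the arrhythmia event ← the anemia exacerbation.
Each of those chain origins has no stated cause.

the anemia exacerbation, the hyperglycemia exacerbation, the hypotension crisis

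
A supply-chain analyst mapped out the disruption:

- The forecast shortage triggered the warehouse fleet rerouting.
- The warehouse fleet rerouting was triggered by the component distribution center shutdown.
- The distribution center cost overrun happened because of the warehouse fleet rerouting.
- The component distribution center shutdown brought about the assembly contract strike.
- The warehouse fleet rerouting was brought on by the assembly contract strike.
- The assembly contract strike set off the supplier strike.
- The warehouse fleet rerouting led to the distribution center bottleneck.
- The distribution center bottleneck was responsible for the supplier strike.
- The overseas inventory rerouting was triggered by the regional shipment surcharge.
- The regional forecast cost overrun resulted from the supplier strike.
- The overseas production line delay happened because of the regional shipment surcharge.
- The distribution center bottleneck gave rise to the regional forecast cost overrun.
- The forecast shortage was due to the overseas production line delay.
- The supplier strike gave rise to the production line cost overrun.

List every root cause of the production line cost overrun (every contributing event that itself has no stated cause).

the component distribution center shutdown, the regional shipment surcharge

Tracing upstream from the production line cost overrun: the production line cost overrun ← the supplier strike ← the assembly contract strike ← the component distribution center shutdown.
A separate upstream branch: the production line cost overrun ← the supplier strike ← the distribution center bottleneck ← the warehouse fleet rerouting ← the forecast shortage ← the overseas production line delay ← the regional shipment surcharge.
Each of those chain origins has no stated cause.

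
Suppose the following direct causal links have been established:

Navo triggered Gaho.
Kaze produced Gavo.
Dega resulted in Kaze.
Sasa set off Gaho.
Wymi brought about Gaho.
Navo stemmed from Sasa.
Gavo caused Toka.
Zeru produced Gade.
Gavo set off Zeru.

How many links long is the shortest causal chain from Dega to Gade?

Shortest chain: Dega → Kaze → Gavo → Zeru → Gade.

4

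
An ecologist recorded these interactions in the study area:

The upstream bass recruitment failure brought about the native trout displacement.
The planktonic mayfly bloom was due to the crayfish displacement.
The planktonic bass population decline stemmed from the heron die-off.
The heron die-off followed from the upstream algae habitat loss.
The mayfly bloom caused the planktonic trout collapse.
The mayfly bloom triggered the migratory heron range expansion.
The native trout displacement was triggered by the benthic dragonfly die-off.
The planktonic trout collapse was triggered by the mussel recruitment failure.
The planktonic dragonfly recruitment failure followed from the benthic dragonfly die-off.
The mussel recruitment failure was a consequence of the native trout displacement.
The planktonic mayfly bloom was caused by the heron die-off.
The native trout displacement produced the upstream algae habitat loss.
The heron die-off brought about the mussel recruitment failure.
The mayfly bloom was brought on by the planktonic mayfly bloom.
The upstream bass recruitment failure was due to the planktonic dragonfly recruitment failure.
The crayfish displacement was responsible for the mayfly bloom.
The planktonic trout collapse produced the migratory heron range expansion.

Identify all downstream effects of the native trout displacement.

Direct effects: the upstream algae habitat loss, the mussel recruitment failure.
2 steps out: the heron die-off, the planktonic trout collapse.
3 steps out: the planktonic mayfly bloom, the planktonic bass population decline, the migratory heron range expansion.
4 steps out: the mayfly bloom.
Not reachable from it: the benthic dragonfly die-off, the planktonic dragonfly recruitment failure, the upstream bass recruitment failure, the crayfish displacement.

the heron die-off, the mayfly bloom, the migratory heron range expansion, the mussel recruitment failure, the planktonic bass population decline, the planktonic mayfly bloom, the planktonic trout collapse, the upstream algae habitat loss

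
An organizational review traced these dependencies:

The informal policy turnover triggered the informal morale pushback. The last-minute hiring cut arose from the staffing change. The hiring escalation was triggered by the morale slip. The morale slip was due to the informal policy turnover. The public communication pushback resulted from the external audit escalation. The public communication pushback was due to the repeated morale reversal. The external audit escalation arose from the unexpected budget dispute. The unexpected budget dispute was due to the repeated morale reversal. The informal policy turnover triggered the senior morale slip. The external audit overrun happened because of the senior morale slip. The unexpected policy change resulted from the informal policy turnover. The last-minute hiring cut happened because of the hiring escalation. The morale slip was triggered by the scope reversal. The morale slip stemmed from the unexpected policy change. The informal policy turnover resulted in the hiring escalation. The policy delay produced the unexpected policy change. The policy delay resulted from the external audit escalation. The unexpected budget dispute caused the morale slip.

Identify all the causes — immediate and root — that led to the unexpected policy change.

the external audit escalation, the informal policy turnover, the policy delay, the repeated morale reversal, the unexpected budget dispute

Immediate causes of the unexpected policy change: the informal policy turnover, the policy delay.
Further upstream: the repeated morale reversal, the unexpected budget dispute, the external audit escalation.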